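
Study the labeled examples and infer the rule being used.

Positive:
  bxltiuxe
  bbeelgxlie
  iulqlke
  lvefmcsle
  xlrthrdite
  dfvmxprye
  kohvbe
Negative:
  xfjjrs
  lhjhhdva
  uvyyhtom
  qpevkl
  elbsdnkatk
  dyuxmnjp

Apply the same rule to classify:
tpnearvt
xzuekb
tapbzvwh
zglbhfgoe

Negative, Negative, Negative, Positive

One predicate separates the groups cleanly: ends with 'e'.
tpnearvt: Negative (ends with 't'). xzuekb: Negative (ends with 'b'). tapbzvwh: Negative (ends with 'h'). zglbhfgoe: Positive (ends with 'e').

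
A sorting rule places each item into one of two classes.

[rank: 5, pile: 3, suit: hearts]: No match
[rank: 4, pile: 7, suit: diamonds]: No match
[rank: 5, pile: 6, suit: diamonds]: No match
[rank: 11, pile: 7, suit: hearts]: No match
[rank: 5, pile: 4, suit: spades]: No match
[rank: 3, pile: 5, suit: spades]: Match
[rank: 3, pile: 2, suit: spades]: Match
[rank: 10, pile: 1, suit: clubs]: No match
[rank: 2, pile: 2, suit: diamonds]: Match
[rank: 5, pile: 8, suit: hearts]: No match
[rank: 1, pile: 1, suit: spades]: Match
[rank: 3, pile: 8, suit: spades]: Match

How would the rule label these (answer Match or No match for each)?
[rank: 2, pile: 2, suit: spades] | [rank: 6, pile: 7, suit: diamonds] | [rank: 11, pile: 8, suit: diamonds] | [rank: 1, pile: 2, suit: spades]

Rule: rank ≤ 3. This holds for each 'Match' example and fails for each 'No match' one.
[rank: 2, pile: 2, suit: spades]: rank = 2 — satisfies this, so Match.
[rank: 6, pile: 7, suit: diamonds]: rank = 6 — fails the rule, so No match.
[rank: 11, pile: 8, suit: diamonds]: rank = 11 — fails the rule, so No match.
[rank: 1, pile: 2, suit: spades]: rank = 1 — satisfies this, so Match.

Match, No match, No match, Match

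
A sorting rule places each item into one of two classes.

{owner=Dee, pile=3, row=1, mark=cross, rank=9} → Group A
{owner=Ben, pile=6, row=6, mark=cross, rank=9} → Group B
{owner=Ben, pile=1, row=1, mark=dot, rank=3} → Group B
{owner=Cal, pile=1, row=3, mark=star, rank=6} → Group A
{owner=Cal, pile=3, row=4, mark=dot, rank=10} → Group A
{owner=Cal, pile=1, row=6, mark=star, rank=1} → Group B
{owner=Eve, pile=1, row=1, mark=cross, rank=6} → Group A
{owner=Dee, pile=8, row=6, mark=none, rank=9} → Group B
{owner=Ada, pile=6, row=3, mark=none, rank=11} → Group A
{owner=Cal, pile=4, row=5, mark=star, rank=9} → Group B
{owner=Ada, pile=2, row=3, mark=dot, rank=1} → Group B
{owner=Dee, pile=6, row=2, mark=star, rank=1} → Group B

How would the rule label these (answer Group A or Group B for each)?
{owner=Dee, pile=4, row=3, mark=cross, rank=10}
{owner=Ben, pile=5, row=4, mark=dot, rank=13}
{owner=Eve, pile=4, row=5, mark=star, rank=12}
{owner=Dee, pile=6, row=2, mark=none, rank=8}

Group A, Group A, Group B, Group A

One predicate separates the groups cleanly: row ≤ 4 AND rank ≥ 6.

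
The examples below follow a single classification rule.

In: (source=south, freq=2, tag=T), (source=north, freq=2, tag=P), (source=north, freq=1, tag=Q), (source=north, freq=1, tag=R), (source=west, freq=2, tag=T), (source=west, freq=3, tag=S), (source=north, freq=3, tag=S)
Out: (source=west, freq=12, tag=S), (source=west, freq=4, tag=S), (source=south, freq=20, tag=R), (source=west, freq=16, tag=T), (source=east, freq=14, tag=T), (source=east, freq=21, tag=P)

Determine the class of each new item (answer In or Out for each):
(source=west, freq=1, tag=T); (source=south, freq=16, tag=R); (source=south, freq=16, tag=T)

In, Out, Out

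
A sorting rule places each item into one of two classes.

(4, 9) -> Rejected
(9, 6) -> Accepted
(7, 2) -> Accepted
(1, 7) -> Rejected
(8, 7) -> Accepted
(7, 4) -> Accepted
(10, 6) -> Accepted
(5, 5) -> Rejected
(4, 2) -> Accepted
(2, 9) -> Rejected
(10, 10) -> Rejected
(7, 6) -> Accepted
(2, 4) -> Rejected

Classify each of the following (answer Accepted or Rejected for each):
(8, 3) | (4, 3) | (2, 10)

Accepted, Accepted, Rejected

The classifier is using: first > second.
(8, 3): Accepted (8 > 3). (4, 3): Accepted (4 > 3). (2, 10): Rejected (2 < 10).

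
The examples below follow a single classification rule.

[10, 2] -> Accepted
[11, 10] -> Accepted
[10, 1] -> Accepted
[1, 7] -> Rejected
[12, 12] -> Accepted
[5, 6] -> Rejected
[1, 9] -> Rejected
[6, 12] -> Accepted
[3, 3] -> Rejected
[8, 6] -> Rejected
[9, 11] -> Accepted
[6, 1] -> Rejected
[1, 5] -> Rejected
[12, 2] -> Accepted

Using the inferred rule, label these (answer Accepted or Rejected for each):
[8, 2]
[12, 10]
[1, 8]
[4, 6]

Rejected, Accepted, Rejected, Rejected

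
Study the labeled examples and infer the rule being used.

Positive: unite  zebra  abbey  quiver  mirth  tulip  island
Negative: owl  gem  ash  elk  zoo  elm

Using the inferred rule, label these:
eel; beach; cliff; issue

Negative, Positive, Positive, Positive

All 'Positive' examples share one property — length ≥ 5 — and every 'Negative' example lacks it.
eel: Negative (length 3). beach: Positive (length 5). cliff: Positive (length 5). issue: Positive (length 5).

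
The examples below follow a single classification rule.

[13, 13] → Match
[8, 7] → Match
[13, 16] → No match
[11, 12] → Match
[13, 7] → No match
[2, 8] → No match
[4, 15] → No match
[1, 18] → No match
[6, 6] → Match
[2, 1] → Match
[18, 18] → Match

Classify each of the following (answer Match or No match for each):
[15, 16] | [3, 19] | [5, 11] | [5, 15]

Match, No match, No match, No match

One predicate separates the groups cleanly: |first − second| ≤ 1.
[15, 16] — |15−16| = 1, hence Match. [3, 19] — |3−19| = 16, hence No match. [5, 11] — |5−11| = 6, hence No match. [5, 15] — |5−15| = 10, hence No match.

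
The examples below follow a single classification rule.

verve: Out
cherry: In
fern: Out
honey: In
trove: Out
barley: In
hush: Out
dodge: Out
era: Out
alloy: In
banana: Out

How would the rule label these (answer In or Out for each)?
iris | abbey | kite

Out, In, Out

Every 'In' example satisfies: contains 'y'. None of the 'Out' examples do.
Out: iris, since no 'y'.
In: abbey, since has 'y'.
Out: kite, since no 'y'.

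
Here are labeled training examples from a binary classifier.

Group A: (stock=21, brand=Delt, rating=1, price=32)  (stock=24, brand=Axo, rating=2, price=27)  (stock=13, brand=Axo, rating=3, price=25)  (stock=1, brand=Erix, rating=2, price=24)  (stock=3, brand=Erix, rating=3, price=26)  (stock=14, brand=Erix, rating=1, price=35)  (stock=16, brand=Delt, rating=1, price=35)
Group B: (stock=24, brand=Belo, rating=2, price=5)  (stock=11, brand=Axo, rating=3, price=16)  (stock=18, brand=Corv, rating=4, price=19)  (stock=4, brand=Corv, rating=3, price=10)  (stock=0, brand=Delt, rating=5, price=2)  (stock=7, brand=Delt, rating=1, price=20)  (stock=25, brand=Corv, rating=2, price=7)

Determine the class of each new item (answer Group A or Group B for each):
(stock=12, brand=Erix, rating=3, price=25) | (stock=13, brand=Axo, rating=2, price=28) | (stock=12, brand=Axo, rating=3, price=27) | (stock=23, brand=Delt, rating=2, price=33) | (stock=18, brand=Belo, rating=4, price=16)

Group A, Group A, Group A, Group A, Group B

All 'Group A' examples share one property — price ≥ 24 — and every 'Group B' example lacks it.
(stock=12, brand=Erix, rating=3, price=25) — price = 25, hence Group A.
(stock=13, brand=Axo, rating=2, price=28) — price = 28, hence Group A.
(stock=12, brand=Axo, rating=3, price=27) — price = 27, hence Group A.
(stock=23, brand=Delt, rating=2, price=33) — price = 33, hence Group A.
(stock=18, brand=Belo, rating=4, price=16) — price = 16, hence Group B.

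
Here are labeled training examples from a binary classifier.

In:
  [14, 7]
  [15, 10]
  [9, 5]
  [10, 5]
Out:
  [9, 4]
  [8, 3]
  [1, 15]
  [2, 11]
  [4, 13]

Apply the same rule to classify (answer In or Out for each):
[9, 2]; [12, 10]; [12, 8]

Out, In, In

The distinguishing property — min ≥ 5 — holds for all the 'In' cases and none of the 'Out' cases.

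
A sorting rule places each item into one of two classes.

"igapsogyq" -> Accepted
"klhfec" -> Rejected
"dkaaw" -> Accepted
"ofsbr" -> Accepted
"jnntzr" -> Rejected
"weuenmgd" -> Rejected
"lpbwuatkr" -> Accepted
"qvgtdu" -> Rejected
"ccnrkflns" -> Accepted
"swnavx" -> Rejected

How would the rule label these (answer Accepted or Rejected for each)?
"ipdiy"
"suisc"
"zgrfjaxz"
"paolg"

The common property of the 'Accepted' items is: odd length. No 'Rejected' item has it.
"ipdiy" → length 5 → Accepted. "suisc" → length 5 → Accepted. "zgrfjaxz" → length 8 → Rejected. "paolg" → length 5 → Accepted.

Accepted, Accepted, Rejected, Accepted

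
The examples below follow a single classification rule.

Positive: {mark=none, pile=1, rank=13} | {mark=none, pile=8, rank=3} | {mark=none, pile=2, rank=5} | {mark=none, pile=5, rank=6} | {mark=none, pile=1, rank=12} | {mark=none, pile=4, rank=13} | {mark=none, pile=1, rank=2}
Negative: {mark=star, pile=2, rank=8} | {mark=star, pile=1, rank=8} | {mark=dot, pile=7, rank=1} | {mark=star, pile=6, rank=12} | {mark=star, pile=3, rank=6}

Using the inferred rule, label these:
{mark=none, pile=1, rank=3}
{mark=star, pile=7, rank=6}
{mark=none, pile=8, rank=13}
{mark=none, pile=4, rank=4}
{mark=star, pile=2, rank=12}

Comparing the two groups points to one rule — mark is none.
{mark=none, pile=1, rank=3}: mark is none, has this property → Positive. {mark=star, pile=7, rank=6}: mark is star, fails the rule → Negative. {mark=none, pile=8, rank=13}: mark is none, has this property → Positive. {mark=none, pile=4, rank=4}: mark is none, has this property → Positive. {mark=star, pile=2, rank=12}: mark is star, fails the rule → Negative.

Positive, Negative, Positive, Positive, Negative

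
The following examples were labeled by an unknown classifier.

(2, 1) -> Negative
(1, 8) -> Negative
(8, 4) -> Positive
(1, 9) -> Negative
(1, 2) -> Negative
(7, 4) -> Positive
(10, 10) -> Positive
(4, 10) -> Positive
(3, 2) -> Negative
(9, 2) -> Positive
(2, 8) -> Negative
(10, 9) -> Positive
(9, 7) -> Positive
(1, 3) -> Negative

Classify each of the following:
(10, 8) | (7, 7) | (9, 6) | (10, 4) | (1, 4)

Rule: sum ≥ 11. This holds for each 'Positive' example and fails for each 'Negative' one.
(10, 8): Positive (10+8 = 18).
(7, 7): Positive (7+7 = 14).
(9, 6): Positive (9+6 = 15).
(10, 4): Positive (10+4 = 14).
(1, 4): Negative (1+4 = 5).

Positive, Positive, Positive, Positive, Negative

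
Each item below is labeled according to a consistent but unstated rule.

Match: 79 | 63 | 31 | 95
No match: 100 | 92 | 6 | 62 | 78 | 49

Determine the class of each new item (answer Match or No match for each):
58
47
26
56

No match, Match, No match, No match

All 'Match' examples share one property — ≡ 3 (mod 4) — and every 'No match' example lacks it.
No match: 58, since 58 mod 4 = 2.
Match: 47, since 47 mod 4 = 3.
No match: 26, since 26 mod 4 = 2.
No match: 56, since 56 mod 4 = 0.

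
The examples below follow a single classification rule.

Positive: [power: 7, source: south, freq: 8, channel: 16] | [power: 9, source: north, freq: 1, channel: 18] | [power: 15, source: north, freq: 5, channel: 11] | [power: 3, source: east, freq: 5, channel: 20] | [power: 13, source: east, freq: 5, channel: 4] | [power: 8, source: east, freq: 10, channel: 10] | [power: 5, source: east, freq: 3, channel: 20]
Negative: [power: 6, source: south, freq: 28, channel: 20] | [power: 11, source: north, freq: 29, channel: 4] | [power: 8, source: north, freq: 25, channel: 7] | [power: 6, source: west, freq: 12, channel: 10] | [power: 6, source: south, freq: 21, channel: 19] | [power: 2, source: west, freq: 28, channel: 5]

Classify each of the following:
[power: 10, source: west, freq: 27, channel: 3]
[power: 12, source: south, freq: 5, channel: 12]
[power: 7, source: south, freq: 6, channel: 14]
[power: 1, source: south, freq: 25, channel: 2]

Negative, Positive, Positive, Negative

The simplest hypothesis consistent with all the labels is: freq ≤ 10.
Negative: [power: 10, source: west, freq: 27, channel: 3], since freq = 27.
Positive: [power: 12, source: south, freq: 5, channel: 12], since freq = 5.
Positive: [power: 7, source: south, freq: 6, channel: 14], since freq = 6.
Negative: [power: 1, source: south, freq: 25, channel: 2], since freq = 25.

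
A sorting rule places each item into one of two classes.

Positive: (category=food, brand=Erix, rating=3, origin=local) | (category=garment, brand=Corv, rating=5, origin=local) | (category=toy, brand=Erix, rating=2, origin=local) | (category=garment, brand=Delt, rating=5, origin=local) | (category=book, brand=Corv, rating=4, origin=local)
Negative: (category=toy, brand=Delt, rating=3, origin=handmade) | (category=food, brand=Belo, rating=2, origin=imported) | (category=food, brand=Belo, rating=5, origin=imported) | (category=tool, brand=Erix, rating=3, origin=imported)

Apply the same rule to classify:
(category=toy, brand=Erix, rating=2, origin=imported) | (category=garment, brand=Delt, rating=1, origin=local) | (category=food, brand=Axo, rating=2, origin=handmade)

Looking at the examples, the only property every 'Positive' case has and every 'Negative' case lacks is: origin is local.
(category=toy, brand=Erix, rating=2, origin=imported): Negative (origin is imported).
(category=garment, brand=Delt, rating=1, origin=local): Positive (origin is local).
(category=food, brand=Axo, rating=2, origin=handmade): Negative (origin is handmade).

Negative, Positive, Negative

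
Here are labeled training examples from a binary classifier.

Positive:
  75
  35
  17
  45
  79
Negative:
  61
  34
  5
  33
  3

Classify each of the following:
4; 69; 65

The rule appears to be: digit sum ≥ 8.
4: digit sum 4, fails this test → Negative.
69: digit sum 6+9 = 15, passes → Positive.
65: digit sum 6+5 = 11, passes → Positive.

Negative, Positive, Positive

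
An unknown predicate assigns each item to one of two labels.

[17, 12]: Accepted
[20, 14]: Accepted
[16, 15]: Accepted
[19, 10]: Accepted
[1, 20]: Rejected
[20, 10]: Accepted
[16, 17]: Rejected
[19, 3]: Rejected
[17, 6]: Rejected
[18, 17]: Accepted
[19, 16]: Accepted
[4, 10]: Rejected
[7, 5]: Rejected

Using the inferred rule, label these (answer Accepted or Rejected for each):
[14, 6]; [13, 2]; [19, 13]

Rejected, Rejected, Accepted

Every 'Accepted' example satisfies: first > second AND sum ≥ 29. None of the 'Rejected' examples do.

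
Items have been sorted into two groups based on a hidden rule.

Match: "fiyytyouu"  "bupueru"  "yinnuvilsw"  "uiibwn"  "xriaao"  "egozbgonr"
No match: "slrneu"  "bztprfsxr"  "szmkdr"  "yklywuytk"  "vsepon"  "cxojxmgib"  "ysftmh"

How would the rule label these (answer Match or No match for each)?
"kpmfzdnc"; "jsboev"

'Match' ⟺ has ≥ 3 vowels.
"kpmfzdnc" — 0 vowels, hence No match. "jsboev" — 2 vowels, hence No match.

No match, No match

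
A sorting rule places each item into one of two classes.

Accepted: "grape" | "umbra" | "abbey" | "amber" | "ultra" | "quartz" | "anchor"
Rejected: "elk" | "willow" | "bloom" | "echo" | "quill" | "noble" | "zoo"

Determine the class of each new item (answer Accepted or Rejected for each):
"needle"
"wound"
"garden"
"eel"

Every 'Accepted' example satisfies: contains 'a'. None of the 'Rejected' examples do.
"needle": Rejected (no 'a').
"wound": Rejected (no 'a').
"garden": Accepted (has 'a').
"eel": Rejected (no 'a').

Rejected, Rejected, Accepted, Rejected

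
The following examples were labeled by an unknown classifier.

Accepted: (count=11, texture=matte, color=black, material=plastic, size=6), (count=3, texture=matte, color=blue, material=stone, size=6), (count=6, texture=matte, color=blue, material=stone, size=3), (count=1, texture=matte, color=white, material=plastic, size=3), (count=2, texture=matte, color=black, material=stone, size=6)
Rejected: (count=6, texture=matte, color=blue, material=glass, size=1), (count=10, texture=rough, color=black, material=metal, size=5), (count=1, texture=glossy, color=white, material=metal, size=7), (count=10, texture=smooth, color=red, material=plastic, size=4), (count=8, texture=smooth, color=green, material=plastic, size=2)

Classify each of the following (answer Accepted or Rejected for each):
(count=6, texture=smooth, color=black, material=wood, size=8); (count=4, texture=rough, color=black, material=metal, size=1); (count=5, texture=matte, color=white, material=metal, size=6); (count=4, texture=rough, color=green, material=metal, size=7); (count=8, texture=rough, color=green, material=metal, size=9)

The distinguishing property — texture is matte AND size ≥ 2 — holds for all the 'Accepted' cases and none of the 'Rejected' cases.
(count=6, texture=smooth, color=black, material=wood, size=8) → texture is smooth, size = 8 → Rejected.
(count=4, texture=rough, color=black, material=metal, size=1) → texture is rough, size = 1 → Rejected.
(count=5, texture=matte, color=white, material=metal, size=6) → texture is matte, size = 6 → Accepted.
(count=4, texture=rough, color=green, material=metal, size=7) → texture is rough, size = 7 → Rejected.
(count=8, texture=rough, color=green, material=metal, size=9) → texture is rough, size = 9 → Rejected.

Rejected, Rejected, Accepted, Rejected, Rejected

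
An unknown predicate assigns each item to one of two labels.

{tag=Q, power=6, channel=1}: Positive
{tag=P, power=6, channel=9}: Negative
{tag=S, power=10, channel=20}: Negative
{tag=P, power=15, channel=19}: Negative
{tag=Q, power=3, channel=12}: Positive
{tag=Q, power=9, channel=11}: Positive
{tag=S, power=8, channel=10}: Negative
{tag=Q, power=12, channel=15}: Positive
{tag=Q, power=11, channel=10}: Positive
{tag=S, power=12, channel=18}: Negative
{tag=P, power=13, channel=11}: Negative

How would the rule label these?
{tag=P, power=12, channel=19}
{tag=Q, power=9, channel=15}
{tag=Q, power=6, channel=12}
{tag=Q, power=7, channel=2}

One predicate separates the groups cleanly: tag is Q.

Negative, Positive, Positive, Positive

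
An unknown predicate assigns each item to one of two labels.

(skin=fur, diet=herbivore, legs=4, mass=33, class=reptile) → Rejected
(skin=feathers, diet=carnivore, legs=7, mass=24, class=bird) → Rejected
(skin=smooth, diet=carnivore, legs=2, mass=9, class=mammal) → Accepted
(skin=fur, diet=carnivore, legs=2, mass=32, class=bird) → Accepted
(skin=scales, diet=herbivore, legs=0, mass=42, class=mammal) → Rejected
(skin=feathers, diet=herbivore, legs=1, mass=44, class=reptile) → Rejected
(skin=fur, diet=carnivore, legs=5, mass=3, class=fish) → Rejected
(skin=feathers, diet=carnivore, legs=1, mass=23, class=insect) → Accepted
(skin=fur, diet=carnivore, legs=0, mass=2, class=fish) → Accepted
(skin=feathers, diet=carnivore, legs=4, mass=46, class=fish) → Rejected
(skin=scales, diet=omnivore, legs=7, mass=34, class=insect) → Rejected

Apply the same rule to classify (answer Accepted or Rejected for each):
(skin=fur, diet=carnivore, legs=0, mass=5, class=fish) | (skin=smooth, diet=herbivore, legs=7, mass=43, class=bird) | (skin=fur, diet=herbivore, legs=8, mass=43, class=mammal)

The common property of the 'Accepted' items is: diet is carnivore AND legs ≤ 2. No 'Rejected' item has it.
Accepted: (skin=fur, diet=carnivore, legs=0, mass=5, class=fish), since diet is carnivore, legs = 0. Rejected: (skin=smooth, diet=herbivore, legs=7, mass=43, class=bird), since diet is herbivore, legs = 7. Rejected: (skin=fur, diet=herbivore, legs=8, mass=43, class=mammal), since diet is herbivore, legs = 8.

Accepted, Rejected, Rejected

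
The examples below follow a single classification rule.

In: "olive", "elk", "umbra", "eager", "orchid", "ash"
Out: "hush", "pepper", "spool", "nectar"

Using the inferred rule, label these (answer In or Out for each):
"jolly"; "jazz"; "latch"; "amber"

Checking candidate rules against both groups, what survives is: starts with a vowel.
"jolly" — starts with 'j', hence Out. "jazz" — starts with 'j', hence Out. "latch" — starts with 'l', hence Out. "amber" — starts with 'a', hence In.

Out, Out, Out, In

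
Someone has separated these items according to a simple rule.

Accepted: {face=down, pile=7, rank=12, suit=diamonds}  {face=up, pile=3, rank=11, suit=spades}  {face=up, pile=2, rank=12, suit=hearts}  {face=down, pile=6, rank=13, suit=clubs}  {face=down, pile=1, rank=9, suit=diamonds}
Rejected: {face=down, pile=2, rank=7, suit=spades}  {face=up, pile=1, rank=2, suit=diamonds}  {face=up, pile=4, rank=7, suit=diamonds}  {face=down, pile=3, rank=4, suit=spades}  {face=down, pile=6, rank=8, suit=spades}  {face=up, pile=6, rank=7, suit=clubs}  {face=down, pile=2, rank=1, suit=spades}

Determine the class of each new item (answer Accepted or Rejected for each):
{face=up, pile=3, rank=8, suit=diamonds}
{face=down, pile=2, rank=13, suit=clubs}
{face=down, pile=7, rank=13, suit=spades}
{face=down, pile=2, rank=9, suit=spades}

Rejected, Accepted, Accepted, Accepted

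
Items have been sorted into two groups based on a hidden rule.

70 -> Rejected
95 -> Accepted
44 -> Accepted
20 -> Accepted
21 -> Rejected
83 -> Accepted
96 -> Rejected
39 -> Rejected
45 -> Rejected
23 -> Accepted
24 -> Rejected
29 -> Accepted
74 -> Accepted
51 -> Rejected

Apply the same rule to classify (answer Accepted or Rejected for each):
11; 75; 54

Accepted, Rejected, Rejected

The simplest hypothesis consistent with all the labels is: ≡ 2 (mod 3).
11: 11 mod 3 = 2 — checks out, so Accepted.
75: 75 mod 3 = 0 — lacks this property, so Rejected.
54: 54 mod 3 = 0 — lacks this property, so Rejected.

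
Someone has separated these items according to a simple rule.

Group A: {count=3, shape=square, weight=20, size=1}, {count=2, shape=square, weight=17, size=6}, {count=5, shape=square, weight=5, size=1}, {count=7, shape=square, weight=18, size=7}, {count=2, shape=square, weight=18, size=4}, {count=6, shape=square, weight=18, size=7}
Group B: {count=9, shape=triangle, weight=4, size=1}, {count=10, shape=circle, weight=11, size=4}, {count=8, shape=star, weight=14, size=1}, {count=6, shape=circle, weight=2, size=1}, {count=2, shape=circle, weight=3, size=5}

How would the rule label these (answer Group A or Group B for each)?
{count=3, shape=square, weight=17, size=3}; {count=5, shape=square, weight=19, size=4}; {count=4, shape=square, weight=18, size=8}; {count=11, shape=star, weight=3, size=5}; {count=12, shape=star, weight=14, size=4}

A rule that fits every label: shape is square — true of each 'Group A' example, false of each 'Group B' one.

Group A, Group A, Group A, Group B, Group B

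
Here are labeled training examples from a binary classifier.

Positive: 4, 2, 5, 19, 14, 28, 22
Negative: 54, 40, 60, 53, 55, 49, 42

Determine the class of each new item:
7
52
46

The rule appears to be: at most 28.
7 → 7 ≤ 28 → Positive.
52 → 52 > 28 → Negative.
46 → 46 > 28 → Negative.

Positive, Negative, Negative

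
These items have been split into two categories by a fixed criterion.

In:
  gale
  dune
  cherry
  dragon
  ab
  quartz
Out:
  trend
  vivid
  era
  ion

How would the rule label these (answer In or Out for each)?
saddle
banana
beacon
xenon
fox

The classifier is using: even length.
saddle: length 6, checks out → In. banana: length 6, checks out → In. beacon: length 6, checks out → In. xenon: length 5, lacks this property → Out. fox: length 3, lacks this property → Out.

In, In, In, Out, Out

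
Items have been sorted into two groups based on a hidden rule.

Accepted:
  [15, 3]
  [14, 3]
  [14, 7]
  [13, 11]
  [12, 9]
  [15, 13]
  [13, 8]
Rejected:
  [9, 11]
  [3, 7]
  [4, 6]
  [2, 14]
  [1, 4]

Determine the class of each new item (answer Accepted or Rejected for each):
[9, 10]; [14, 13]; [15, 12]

Rule: first > second. This holds for each 'Accepted' example and fails for each 'Rejected' one.
[9, 10]: 9 < 10 — doesn't qualify, so Rejected.
[14, 13]: 14 > 13 — matches, so Accepted.
[15, 12]: 15 > 12 — matches, so Accepted.

Rejected, Accepted, Accepted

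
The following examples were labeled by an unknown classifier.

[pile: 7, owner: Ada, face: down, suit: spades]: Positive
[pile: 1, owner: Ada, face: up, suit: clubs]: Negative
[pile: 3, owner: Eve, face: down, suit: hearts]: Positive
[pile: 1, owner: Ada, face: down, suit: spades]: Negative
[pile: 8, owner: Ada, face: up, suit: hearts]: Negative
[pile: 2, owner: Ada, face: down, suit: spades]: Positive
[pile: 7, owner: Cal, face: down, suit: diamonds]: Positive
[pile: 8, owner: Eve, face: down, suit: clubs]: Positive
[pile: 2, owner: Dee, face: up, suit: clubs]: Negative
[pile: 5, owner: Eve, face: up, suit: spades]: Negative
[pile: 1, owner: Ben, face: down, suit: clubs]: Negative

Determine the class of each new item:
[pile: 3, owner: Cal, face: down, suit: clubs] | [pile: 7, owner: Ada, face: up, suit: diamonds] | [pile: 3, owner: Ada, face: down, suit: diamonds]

The pattern is that an item is 'Positive' exactly when: face is down AND pile ≥ 2.
[pile: 3, owner: Cal, face: down, suit: clubs]: face is down, pile = 3 — checks out, so Positive. [pile: 7, owner: Ada, face: up, suit: diamonds]: face is up, pile = 7 — does not pass, so Negative. [pile: 3, owner: Ada, face: down, suit: diamonds]: face is down, pile = 3 — checks out, so Positive.

Positive, Negative, Positive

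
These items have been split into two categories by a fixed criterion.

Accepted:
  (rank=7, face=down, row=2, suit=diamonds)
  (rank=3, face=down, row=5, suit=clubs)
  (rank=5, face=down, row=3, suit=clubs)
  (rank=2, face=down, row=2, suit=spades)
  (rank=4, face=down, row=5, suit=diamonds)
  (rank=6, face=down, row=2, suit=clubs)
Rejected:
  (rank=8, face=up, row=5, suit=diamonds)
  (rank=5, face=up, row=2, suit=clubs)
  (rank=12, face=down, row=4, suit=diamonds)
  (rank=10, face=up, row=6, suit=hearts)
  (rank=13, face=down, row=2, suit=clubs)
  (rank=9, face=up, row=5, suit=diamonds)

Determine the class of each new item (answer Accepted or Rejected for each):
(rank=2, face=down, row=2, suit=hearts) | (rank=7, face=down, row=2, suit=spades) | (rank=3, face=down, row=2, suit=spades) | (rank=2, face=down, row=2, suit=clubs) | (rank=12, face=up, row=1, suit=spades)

Accepted, Accepted, Accepted, Accepted, Rejected

All 'Accepted' examples share one property — face is down AND rank ≤ 7 — and every 'Rejected' example lacks it.
(rank=2, face=down, row=2, suit=hearts) — face is down, rank = 2, hence Accepted.
(rank=7, face=down, row=2, suit=spades) — face is down, rank = 7, hence Accepted.
(rank=3, face=down, row=2, suit=spades) — face is down, rank = 3, hence Accepted.
(rank=2, face=down, row=2, suit=clubs) — face is down, rank = 2, hence Accepted.
(rank=12, face=up, row=1, suit=spades) — face is up, rank = 12, hence Rejected.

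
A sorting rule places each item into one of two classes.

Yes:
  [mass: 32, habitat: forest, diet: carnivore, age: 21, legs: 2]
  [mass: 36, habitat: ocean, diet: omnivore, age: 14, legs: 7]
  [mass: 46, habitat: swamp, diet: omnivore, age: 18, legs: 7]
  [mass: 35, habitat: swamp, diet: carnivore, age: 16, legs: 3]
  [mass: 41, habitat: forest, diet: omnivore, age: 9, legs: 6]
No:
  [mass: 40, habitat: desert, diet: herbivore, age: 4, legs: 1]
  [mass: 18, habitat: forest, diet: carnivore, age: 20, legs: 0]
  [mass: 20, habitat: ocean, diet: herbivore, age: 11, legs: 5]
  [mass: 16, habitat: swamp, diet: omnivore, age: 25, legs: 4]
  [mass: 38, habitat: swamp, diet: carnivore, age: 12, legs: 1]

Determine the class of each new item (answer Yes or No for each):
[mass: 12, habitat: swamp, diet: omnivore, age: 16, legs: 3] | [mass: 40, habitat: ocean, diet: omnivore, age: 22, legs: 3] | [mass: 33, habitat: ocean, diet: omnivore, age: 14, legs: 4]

No, Yes, Yes

A rule that fits every label: legs ≥ 2 AND mass ≥ 32 — true of each 'Yes' example, false of each 'No' one.
[mass: 12, habitat: swamp, diet: omnivore, age: 16, legs: 3]: No (legs = 3, mass = 12).
[mass: 40, habitat: ocean, diet: omnivore, age: 22, legs: 3]: Yes (legs = 3, mass = 40).
[mass: 33, habitat: ocean, diet: omnivore, age: 14, legs: 4]: Yes (legs = 4, mass = 33).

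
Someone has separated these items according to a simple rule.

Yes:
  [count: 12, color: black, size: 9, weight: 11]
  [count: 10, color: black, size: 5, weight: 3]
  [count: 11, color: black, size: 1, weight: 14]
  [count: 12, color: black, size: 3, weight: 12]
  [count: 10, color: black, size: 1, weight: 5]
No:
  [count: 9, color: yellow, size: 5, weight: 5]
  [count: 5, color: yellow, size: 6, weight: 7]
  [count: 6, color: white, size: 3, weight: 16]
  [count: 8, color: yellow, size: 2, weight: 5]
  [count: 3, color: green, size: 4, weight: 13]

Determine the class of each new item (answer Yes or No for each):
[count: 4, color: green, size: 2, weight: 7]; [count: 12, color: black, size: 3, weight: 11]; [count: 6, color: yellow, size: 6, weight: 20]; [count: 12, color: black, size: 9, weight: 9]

No, Yes, No, Yes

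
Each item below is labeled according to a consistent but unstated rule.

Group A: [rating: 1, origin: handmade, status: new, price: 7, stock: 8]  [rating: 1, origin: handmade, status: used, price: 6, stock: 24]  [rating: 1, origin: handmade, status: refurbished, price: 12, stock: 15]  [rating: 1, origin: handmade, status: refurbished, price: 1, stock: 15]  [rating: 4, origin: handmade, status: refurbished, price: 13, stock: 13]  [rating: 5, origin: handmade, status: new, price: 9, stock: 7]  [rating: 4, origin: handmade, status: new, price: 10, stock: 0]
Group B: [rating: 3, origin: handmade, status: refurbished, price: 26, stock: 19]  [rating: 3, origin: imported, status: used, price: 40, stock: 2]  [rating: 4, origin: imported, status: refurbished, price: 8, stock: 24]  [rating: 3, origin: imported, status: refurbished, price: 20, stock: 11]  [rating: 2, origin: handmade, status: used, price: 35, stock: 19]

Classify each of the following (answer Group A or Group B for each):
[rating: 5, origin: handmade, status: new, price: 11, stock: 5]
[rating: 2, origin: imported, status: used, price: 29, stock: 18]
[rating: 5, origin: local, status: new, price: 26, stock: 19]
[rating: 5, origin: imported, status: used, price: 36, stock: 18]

The pattern is that an item is 'Group A' exactly when: origin is handmade AND price ≤ 13.

Group A, Group B, Group B, Group B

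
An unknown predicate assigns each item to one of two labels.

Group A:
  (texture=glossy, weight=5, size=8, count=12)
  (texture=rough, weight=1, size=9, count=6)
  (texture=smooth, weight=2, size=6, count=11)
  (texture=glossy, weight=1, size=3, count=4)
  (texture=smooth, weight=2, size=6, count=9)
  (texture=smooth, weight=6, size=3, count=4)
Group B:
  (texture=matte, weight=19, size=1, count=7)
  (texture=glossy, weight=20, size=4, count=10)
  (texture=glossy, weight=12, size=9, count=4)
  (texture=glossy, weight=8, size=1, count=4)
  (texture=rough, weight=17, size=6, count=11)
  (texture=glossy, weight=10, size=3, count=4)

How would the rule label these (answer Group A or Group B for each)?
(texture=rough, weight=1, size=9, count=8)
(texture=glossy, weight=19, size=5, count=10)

The simplest hypothesis consistent with all the labels is: weight ≤ 6.
(texture=rough, weight=1, size=9, count=8): weight = 1, qualifies → Group A.
(texture=glossy, weight=19, size=5, count=10): weight = 19, does not satisfy this → Group B.

Group A, Group B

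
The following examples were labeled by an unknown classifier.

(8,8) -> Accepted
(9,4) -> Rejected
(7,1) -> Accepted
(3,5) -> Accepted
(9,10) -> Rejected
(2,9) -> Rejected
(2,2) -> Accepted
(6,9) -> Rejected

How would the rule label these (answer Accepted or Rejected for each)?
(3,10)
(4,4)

Rejected, Accepted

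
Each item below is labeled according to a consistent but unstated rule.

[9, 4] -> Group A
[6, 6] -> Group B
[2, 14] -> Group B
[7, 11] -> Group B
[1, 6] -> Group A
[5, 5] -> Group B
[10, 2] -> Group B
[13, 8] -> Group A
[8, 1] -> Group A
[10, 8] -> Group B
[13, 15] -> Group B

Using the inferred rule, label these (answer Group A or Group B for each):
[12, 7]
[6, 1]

A rule that fits every label: sum is odd — true of each 'Group A' example, false of each 'Group B' one.
[12, 7]: 12+7 = 19, checks out → Group A. [6, 1]: 6+1 = 7, checks out → Group A.

Group A, Group A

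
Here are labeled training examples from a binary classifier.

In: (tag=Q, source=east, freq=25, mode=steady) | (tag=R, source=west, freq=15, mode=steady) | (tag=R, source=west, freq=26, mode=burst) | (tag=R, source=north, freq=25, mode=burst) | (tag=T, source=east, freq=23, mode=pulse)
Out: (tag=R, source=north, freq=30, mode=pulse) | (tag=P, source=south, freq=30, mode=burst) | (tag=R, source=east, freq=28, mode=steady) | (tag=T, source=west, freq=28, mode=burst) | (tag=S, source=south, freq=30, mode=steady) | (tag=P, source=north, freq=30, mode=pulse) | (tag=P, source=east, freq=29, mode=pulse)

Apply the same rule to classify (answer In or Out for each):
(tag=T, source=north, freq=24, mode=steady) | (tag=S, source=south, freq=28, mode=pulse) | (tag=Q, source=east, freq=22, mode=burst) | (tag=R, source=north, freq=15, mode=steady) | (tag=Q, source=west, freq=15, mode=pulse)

The rule appears to be: freq ≤ 26.
In: (tag=T, source=north, freq=24, mode=steady), since freq = 24.
Out: (tag=S, source=south, freq=28, mode=pulse), since freq = 28.
In: (tag=Q, source=east, freq=22, mode=burst), since freq = 22.
In: (tag=R, source=north, freq=15, mode=steady), since freq = 15.
In: (tag=Q, source=west, freq=15, mode=pulse), since freq = 15.

In, Out, In, In, In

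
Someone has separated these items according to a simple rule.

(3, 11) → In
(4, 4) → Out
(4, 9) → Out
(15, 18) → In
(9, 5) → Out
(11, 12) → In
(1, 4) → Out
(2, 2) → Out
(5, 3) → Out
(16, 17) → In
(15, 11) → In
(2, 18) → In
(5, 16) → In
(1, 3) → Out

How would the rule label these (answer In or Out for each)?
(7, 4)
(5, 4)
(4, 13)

Out, Out, In

The pattern is that an item is 'In' exactly when: second ≥ 11.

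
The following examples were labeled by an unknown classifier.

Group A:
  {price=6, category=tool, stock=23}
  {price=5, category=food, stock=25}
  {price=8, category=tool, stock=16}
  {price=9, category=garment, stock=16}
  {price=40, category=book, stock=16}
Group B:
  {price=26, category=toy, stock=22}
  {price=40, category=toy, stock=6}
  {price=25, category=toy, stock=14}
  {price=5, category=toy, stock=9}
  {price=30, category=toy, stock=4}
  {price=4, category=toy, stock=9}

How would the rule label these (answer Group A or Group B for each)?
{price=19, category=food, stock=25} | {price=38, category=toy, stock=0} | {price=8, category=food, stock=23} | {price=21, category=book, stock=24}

Group A, Group B, Group A, Group A

The rule appears to be: category is not toy.
{price=19, category=food, stock=25} — category is food, hence Group A.
{price=38, category=toy, stock=0} — category is toy, hence Group B.
{price=8, category=food, stock=23} — category is food, hence Group A.
{price=21, category=book, stock=24} — category is book, hence Group A.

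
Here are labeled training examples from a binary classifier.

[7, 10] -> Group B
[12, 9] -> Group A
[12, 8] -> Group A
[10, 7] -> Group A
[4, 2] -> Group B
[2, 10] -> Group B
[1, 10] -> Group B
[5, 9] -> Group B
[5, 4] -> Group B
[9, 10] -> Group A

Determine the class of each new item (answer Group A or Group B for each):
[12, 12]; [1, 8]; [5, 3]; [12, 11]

Group A, Group B, Group B, Group A

The classifier is using: first ≥ 8.
Group A: [12, 12], since first 12. Group B: [1, 8], since first 1. Group B: [5, 3], since first 5. Group A: [12, 11], since first 12.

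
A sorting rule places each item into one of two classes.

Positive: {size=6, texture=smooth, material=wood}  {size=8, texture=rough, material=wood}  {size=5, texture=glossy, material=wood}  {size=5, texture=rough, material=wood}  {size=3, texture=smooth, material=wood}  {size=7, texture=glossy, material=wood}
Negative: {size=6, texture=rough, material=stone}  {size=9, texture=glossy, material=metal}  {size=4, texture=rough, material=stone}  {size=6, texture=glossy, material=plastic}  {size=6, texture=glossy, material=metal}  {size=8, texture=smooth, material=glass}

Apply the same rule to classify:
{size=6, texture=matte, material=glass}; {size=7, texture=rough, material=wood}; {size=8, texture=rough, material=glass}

Negative, Positive, Negative

Rule: material is wood. This holds for each 'Positive' example and fails for each 'Negative' one.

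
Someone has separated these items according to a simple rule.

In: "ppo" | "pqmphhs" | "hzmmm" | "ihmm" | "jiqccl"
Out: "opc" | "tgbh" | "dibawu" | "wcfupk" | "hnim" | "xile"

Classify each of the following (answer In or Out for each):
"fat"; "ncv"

Out, Out

The simplest hypothesis consistent with all the labels is: has a double letter.
"fat": no doubled letter — fails this test, so Out. "ncv": no doubled letter — fails this test, so Out.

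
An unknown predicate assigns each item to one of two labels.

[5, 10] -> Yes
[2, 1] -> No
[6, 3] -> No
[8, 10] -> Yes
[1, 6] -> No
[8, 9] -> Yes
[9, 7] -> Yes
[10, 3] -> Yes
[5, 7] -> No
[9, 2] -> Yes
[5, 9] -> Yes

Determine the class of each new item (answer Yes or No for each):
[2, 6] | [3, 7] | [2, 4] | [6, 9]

No, No, No, Yes

Rule: max ≥ 8. This holds for each 'Yes' example and fails for each 'No' one.
[2, 6] — max 6, hence No.
[3, 7] — max 7, hence No.
[2, 4] — max 4, hence No.
[6, 9] — max 9, hence Yes.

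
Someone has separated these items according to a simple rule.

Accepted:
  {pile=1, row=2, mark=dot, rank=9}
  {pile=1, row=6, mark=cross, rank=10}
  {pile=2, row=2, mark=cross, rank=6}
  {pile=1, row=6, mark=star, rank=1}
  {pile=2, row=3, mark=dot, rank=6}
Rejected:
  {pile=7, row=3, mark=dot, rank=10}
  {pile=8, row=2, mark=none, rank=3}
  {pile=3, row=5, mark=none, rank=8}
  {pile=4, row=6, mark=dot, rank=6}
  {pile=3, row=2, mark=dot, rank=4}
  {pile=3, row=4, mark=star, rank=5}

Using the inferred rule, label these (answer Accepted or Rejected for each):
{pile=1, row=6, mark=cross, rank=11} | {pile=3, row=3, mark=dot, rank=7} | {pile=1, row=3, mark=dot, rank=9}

Accepted, Rejected, Accepted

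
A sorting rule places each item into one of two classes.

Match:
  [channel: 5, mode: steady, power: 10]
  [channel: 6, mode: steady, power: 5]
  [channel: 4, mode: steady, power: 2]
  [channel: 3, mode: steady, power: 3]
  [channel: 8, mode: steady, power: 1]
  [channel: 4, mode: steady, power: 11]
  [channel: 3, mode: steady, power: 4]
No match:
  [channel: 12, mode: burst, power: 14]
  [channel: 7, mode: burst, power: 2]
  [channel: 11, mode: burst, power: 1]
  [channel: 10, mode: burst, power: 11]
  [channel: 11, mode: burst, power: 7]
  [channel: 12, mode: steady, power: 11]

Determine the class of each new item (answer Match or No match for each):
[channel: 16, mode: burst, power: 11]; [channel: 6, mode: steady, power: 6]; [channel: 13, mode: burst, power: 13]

No match, Match, No match

The rule appears to be: mode is steady AND channel ≤ 8.
[channel: 16, mode: burst, power: 11]: No match (mode is burst, channel = 16). [channel: 6, mode: steady, power: 6]: Match (mode is steady, channel = 6). [channel: 13, mode: burst, power: 13]: No match (mode is burst, channel = 13).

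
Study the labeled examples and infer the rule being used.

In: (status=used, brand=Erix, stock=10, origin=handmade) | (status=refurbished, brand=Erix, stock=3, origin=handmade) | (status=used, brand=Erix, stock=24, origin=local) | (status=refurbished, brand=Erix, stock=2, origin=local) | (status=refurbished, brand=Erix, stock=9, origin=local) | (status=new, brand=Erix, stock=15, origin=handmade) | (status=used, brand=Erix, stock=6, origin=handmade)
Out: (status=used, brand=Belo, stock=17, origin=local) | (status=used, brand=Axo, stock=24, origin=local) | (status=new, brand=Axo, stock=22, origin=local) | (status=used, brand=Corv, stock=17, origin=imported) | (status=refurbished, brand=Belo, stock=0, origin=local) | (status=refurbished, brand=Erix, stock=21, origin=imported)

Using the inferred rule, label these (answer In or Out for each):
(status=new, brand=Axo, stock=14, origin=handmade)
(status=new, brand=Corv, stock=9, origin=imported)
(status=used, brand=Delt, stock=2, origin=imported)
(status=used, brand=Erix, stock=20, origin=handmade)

One predicate separates the groups cleanly: brand is Erix AND stock ≠ 21.
(status=new, brand=Axo, stock=14, origin=handmade) — brand is Axo, stock = 14, hence Out. (status=new, brand=Corv, stock=9, origin=imported) — brand is Corv, stock = 9, hence Out. (status=used, brand=Delt, stock=2, origin=imported) — brand is Delt, stock = 2, hence Out. (status=used, brand=Erix, stock=20, origin=handmade) — brand is Erix, stock = 20, hence In.

Out, Out, Out, In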